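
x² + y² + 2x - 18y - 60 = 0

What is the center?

Group the x- and y-terms: (x² + 2x) + (y² - 18y) = 60
Complete the square: (x + 1)² + (y - 9)² = 60 + 1 + 81 = 142
So (x + 1)² + (y - 9)² = 142.
Circle centered at (-1, 9) with r² = 142.

(-1, 9)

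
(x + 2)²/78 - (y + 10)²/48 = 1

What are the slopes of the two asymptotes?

Center (-2, -10). The positive term is the x-term, so the transverse axis is horizontal; a² = 78, b² = 48.
For a horizontal hyperbola the asymptotes have slope ±b/a.
Here that is ±4√3/√78 = ±2√26/13.

2√26/13 and -2√26/13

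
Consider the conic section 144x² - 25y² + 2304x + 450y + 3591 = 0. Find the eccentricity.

Rearranging, 144(x² + 16x) -25(y² - 18y) = -3591.
Complete the square: 144(x + 8)² -25(y - 9)² = -3591 + 9216 - 2025 = 3600
Dividing both sides by 3600: (x + 8)²/25 - (y - 9)²/144 = 1
Hyperbola, center (-8, 9), transverse axis horizontal; a² = 25, b² = 144.
c² = a² + b² = 169, so c = 13.
e = c/a = 13/5.

e = 13/5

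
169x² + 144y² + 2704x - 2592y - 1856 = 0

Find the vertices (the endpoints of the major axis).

(-8, -4) and (-8, 22)

Rearranging, 169(x² + 16x) + 144(y² - 18y) = 1856.
169(x + 8)² + 144(y - 9)² = 1856 + 10816 + 11664 = 24336
Divide by 24336: (x + 8)²/144 + (y - 9)²/169 = 1
Ellipse, center (-8, 9), major axis vertical; a² = 169, b² = 144.
a = 13. Vertices at (h, k ± a).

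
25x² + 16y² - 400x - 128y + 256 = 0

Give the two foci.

Group: 25(x² - 16x) + 16(y² - 8y) = -256
Completing the square gives 25(x - 8)² + 16(y - 4)² = -256 + 1600 + 256 = 1600.
Divide by 1600: (x - 8)²/64 + (y - 4)²/100 = 1
Ellipse, center (8, 4), major axis vertical; a² = 100, b² = 64.
c² = a² - b² = 100 - 64 = 36, so c = 6.
Foci lie on the vertical axis through the center: (h, k ± c).

(8, -2) and (8, 10)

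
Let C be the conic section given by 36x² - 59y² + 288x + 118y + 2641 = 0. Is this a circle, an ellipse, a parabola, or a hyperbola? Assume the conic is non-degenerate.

No xy term. Coefficients of x² and y² are A = 36, C = -59.
A and C have opposite signs ⇒ hyperbola.

hyperbola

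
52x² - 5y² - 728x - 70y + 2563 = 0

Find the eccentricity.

Rearranging, 52(x² - 14x) -5(y² + 14y) = -2563.
Complete the square: 52(x - 7)² -5(y + 7)² = -2563 + 2548 - 245 = -260
Divide by -260: (y + 7)²/52 - (x - 7)²/5 = 1
Hyperbola, center (7, -7), transverse axis vertical; a² = 52, b² = 5.
c² = a² + b² = 57, so c = √57.
e = c/a = √57/2√13 = √741/26.

e = √741/26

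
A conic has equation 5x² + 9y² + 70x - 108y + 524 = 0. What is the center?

Rearranging, 5(x² + 14x) + 9(y² - 12y) = -524.
Complete the square in x and y: 5(x + 7)² + 9(y - 6)² = -524 + 245 + 324 = 45
Dividing both sides by 45: (x + 7)²/9 + (y - 6)²/5 = 1
Ellipse with center (-7, 6).

(-7, 6)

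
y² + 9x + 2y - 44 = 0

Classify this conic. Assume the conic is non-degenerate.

parabola

No xy term. Coefficients of x² and y² are A = 0, C = 1.
Exactly one squared variable ⇒ parabola.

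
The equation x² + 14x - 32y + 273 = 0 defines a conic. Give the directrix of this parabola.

y = -1

Only x is squared. Complete the square in x: (x + 7)² = 32(y - 7).
Vertex (-7, 7); 4p = 32 so p = 8. Opens up.
Directrix is the horizontal line y = k − p = 7 − (8) = -1.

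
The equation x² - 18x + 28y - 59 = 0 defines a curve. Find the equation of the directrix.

Only x is squared. Complete the square in x: (x - 9)² = -28(y - 5).
Vertex (9, 5); 4p = -28 so p = -7. Opens down.
Directrix is the horizontal line y = k − p = 5 − (-7) = 12.

y = 12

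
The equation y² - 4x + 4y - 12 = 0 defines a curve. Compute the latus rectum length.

4

Only y is squared. Complete the square in y: (y + 2)² = 4(x + 4).
Vertex (-4, -2); 4p = 4 so p = 1. Opens right.
Latus rectum length = |4p| = 4.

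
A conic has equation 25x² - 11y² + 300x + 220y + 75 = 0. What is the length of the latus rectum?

22/5

Collect terms: 25(x² + 12x) -11(y² - 20y) = -75
25(x + 6)² -11(y - 10)² = -75 + 900 - 1100 = -275
Divide through by -275 to get (y - 10)²/25 - (x + 6)²/11 = 1.
Hyperbola, center (-6, 10), transverse axis vertical; a² = 25, b² = 11.
Latus rectum length = 2b²/a = 2·11/5 = 22/5.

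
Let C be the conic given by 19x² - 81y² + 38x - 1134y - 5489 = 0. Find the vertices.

(-10, -7) and (8, -7)

Group: 19(x² + 2x) -81(y² + 14y) = 5489
Complete the square: 19(x + 1)² -81(y + 7)² = 5489 + 19 - 3969 = 1539
Divide through by 1539 to get (x + 1)²/81 - (y + 7)²/19 = 1.
Hyperbola, center (-1, -7), transverse axis horizontal; a² = 81, b² = 19.
a = 9. Vertices at (h ± a, k).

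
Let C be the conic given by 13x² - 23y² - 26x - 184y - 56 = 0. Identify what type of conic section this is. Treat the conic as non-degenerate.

No xy term. Coefficients of x² and y² are A = 13, C = -23.
A and C have opposite signs ⇒ hyperbola.

hyperbola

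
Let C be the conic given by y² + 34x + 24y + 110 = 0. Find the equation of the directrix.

x = 19/2

Only y is squared. Complete the square in y: (y + 12)² = -34(x - 1).
Vertex (1, -12); 4p = -34 so p = -17/2. Opens left.
Directrix is the vertical line x = h − p = 1 − (-17/2) = 19/2.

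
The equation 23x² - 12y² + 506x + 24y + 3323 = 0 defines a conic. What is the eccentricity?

Group the x- and y-terms: 23(x² + 22x) -12(y² - 2y) = -3323
Completing the square gives 23(x + 11)² -12(y - 1)² = -3323 + 2783 - 12 = -552.
Dividing both sides by -552: (y - 1)²/46 - (x + 11)²/24 = 1
Hyperbola, center (-11, 1), transverse axis vertical; a² = 46, b² = 24.
c² = a² + b² = 70, so c = √70.
e = c/a = √70/√46 = √805/23.

e = √805/23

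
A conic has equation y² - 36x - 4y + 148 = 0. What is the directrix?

Only y is squared. Complete the square in y: (y - 2)² = 36(x - 4).
Vertex (4, 2); 4p = 36 so p = 9. Opens right.
Directrix is the vertical line x = h − p = 4 − (9) = -5.

x = -5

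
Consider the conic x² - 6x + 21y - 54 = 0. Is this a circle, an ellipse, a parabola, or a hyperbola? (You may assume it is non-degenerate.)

parabola

No xy term. Coefficients of x² and y² are A = 1, C = 0.
Exactly one squared variable ⇒ parabola.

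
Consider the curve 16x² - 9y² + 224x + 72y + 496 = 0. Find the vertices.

Group the x- and y-terms: 16(x² + 14x) -9(y² - 8y) = -496
Complete the square in x and y: 16(x + 7)² -9(y - 4)² = -496 + 784 - 144 = 144
Divide through by 144 to get (x + 7)²/9 - (y - 4)²/16 = 1.
Hyperbola, center (-7, 4), transverse axis horizontal; a² = 9, b² = 16.
a = 3. Vertices at (h ± a, k).

(-10, 4) and (-4, 4)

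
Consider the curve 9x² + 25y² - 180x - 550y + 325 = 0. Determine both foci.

9(x² - 20x) + 25(y² - 22y) = -325
Complete the square in x and y: 9(x - 10)² + 25(y - 11)² = -325 + 900 + 3025 = 3600
Divide through by 3600 to get (x - 10)²/400 + (y - 11)²/144 = 1.
Ellipse, center (10, 11), major axis horizontal; a² = 400, b² = 144.
c² = a² - b² = 400 - 144 = 256, so c = 16.
Foci lie on the horizontal axis through the center: (h ± c, k).

(-6, 11) and (26, 11)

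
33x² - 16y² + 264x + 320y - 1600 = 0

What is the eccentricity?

e = 7/4

33(x² + 8x) -16(y² - 20y) = 1600
33(x + 4)² -16(y - 10)² = 1600 + 528 - 1600 = 528
Divide by 528: (x + 4)²/16 - (y - 10)²/33 = 1
Hyperbola, center (-4, 10), transverse axis horizontal; a² = 16, b² = 33.
c² = a² + b² = 49, so c = 7.
e = c/a = 7/4.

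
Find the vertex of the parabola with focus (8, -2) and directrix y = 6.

(8, 2)

The vertex is the midpoint between the focus and the directrix along the axis of symmetry.
Axis is vertical (directrix is horizontal). Vertex y-coordinate = (-2 + 6)/2 = 2; x-coordinate = 8.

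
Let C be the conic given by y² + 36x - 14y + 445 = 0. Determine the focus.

Only y is squared. Complete the square in y: (y - 7)² = -36(x + 11).
Vertex (-11, 7); 4p = -36 so p = -9. Opens left.
Focus is p units from the vertex along the axis: (h + p, k).

(-20, 7)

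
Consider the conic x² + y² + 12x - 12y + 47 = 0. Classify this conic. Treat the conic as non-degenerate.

circle

No xy term. Coefficients of x² and y² are A = 1, C = 1.
A = C (same sign) ⇒ circle.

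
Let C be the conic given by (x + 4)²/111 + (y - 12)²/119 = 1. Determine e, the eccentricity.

Center (-4, 12). The larger denominator 119 sits under the y-term, so the major axis is vertical; a² = 119, b² = 111.
c² = a² - b² = 8, so c = 2√2.
e = c/a = 2√2/√119 = 2√238/119.

e = 2√238/119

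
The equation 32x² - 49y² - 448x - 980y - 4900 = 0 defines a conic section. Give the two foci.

Collect terms: 32(x² - 14x) -49(y² + 20y) = 4900
Completing the square gives 32(x - 7)² -49(y + 10)² = 4900 + 1568 - 4900 = 1568.
Divide through by 1568 to get (x - 7)²/49 - (y + 10)²/32 = 1.
Hyperbola, center (7, -10), transverse axis horizontal; a² = 49, b² = 32.
c² = a² + b² = 49 + 32 = 81, so c = 9.
Foci lie on the horizontal axis through the center: (h ± c, k).

(-2, -10) and (16, -10)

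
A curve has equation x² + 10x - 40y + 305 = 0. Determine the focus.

Only x is squared. Complete the square in x: (x + 5)² = 40(y - 7).
Vertex (-5, 7); 4p = 40 so p = 10. Opens up.
Focus is p units from the vertex along the axis: (h, k + p).

(-5, 17)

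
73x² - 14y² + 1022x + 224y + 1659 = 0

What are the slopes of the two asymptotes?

√1022/14 and -√1022/14

Collect terms: 73(x² + 14x) -14(y² - 16y) = -1659
Completing the square gives 73(x + 7)² -14(y - 8)² = -1659 + 3577 - 896 = 1022.
Dividing both sides by 1022: (x + 7)²/14 - (y - 8)²/73 = 1
Hyperbola, center (-7, 8), transverse axis horizontal; a² = 14, b² = 73.
For a horizontal hyperbola the asymptotes have slope ±b/a.
Here that is ±√73/√14 = ±√1022/14.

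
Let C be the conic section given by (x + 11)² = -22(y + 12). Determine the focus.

(-11, -35/2)

Vertex (-11, -12); 4p = -22 so p = -11/2. Opens down.
Focus is p units from the vertex along the axis: (h, k + p).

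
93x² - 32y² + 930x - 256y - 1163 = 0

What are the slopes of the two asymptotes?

Group the x- and y-terms: 93(x² + 10x) -32(y² + 8y) = 1163
Complete the square: 93(x + 5)² -32(y + 4)² = 1163 + 2325 - 512 = 2976
Dividing both sides by 2976: (x + 5)²/32 - (y + 4)²/93 = 1
Hyperbola, center (-5, -4), transverse axis horizontal; a² = 32, b² = 93.
For a horizontal hyperbola the asymptotes have slope ±b/a.
Here that is ±√93/4√2 = ±√186/8.

√186/8 and -√186/8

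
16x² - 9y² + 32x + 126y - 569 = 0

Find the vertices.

(-4, 7) and (2, 7)

16(x² + 2x) -9(y² - 14y) = 569
Complete the square: 16(x + 1)² -9(y - 7)² = 569 + 16 - 441 = 144
Divide through by 144 to get (x + 1)²/9 - (y - 7)²/16 = 1.
Hyperbola, center (-1, 7), transverse axis horizontal; a² = 9, b² = 16.
a = 3. Vertices at (h ± a, k).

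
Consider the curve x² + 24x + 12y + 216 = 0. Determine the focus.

(-12, -9)

Only x is squared. Complete the square in x: (x + 12)² = -12(y + 6).
Vertex (-12, -6); 4p = -12 so p = -3. Opens down.
Focus is p units from the vertex along the axis: (h, k + p).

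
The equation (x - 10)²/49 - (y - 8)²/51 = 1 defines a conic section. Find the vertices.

Center (10, 8). The positive term is the x-term, so the transverse axis is horizontal; a² = 49, b² = 51.
a = 7. Vertices at (h ± a, k).

(3, 8) and (17, 8)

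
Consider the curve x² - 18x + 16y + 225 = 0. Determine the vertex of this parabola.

(9, -9)

Only x is squared. Complete the square in x: (x - 9)² = -16(y + 9).
Vertex (9, -9); 4p = -16 so p = -4. Opens down.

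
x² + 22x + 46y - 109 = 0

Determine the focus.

(-11, -13/2)

Only x is squared. Complete the square in x: (x + 11)² = -46(y - 5).
Vertex (-11, 5); 4p = -46 so p = -23/2. Opens down.
Focus is p units from the vertex along the axis: (h, k + p).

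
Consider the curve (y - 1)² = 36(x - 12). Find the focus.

Vertex (12, 1); 4p = 36 so p = 9. Opens right.
Focus is p units from the vertex along the axis: (h + p, k).

(21, 1)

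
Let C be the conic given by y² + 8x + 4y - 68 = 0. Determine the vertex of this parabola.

(9, -2)

Only y is squared. Complete the square in y: (y + 2)² = -8(x - 9).
Vertex (9, -2); 4p = -8 so p = -2. Opens left.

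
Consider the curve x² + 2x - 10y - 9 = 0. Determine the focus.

Only x is squared. Complete the square in x: (x + 1)² = 10(y + 1).
Vertex (-1, -1); 4p = 10 so p = 5/2. Opens up.
Focus is p units from the vertex along the axis: (h, k + p).

(-1, 3/2)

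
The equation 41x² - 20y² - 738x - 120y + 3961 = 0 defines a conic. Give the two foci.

41(x² - 18x) -20(y² + 6y) = -3961
Complete the square: 41(x - 9)² -20(y + 3)² = -3961 + 3321 - 180 = -820
Divide by -820: (y + 3)²/41 - (x - 9)²/20 = 1
Hyperbola, center (9, -3), transverse axis vertical; a² = 41, b² = 20.
c² = a² + b² = 41 + 20 = 61, so c = √61.
Foci lie on the vertical axis through the center: (h, k ± c).

(9, -3 - √61) and (9, -3 + √61)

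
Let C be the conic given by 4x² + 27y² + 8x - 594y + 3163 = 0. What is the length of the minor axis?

4

Group the x- and y-terms: 4(x² + 2x) + 27(y² - 22y) = -3163
Complete the square: 4(x + 1)² + 27(y - 11)² = -3163 + 4 + 3267 = 108
Divide by 108: (x + 1)²/27 + (y - 11)²/4 = 1
Ellipse, center (-1, 11), major axis horizontal; a² = 27, b² = 4.
b² = 4 so b = 2; the minor axis has length 2b = 4.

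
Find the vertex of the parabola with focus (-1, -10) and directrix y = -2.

The vertex is the midpoint between the focus and the directrix along the axis of symmetry.
Axis is vertical (directrix is horizontal). Vertex y-coordinate = (-10 + (-2))/2 = -6; x-coordinate = -1.

(-1, -6)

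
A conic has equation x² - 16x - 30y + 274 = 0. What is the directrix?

y = -1/2

Only x is squared. Complete the square in x: (x - 8)² = 30(y - 7).
Vertex (8, 7); 4p = 30 so p = 15/2. Opens up.
Directrix is the horizontal line y = k − p = 7 − (15/2) = -1/2.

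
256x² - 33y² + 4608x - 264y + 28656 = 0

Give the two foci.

(-9, -21) and (-9, 13)

Group the x- and y-terms: 256(x² + 18x) -33(y² + 8y) = -28656
Complete the square: 256(x + 9)² -33(y + 4)² = -28656 + 20736 - 528 = -8448
Divide by -8448: (y + 4)²/256 - (x + 9)²/33 = 1
Hyperbola, center (-9, -4), transverse axis vertical; a² = 256, b² = 33.
c² = a² + b² = 256 + 33 = 289, so c = 17.
Foci lie on the vertical axis through the center: (h, k ± c).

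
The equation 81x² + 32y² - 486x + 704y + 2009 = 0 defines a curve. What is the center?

(3, -11)

Rearranging, 81(x² - 6x) + 32(y² + 22y) = -2009.
Completing the square gives 81(x - 3)² + 32(y + 11)² = -2009 + 729 + 3872 = 2592.
Divide by 2592: (x - 3)²/32 + (y + 11)²/81 = 1
Ellipse with center (3, -11).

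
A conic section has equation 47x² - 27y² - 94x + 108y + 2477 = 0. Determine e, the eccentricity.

Collect terms: 47(x² - 2x) -27(y² - 4y) = -2477
47(x - 1)² -27(y - 2)² = -2477 + 47 - 108 = -2538
Divide by -2538: (y - 2)²/94 - (x - 1)²/54 = 1
Hyperbola, center (1, 2), transverse axis vertical; a² = 94, b² = 54.
c² = a² + b² = 148, so c = 2√37.
e = c/a = 2√37/√94 = √3478/47.

e = √3478/47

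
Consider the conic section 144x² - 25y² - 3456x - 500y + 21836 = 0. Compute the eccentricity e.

e = 13/12

Collect terms: 144(x² - 24x) -25(y² + 20y) = -21836
144(x - 12)² -25(y + 10)² = -21836 + 20736 - 2500 = -3600
Dividing both sides by -3600: (y + 10)²/144 - (x - 12)²/25 = 1
Hyperbola, center (12, -10), transverse axis vertical; a² = 144, b² = 25.
c² = a² + b² = 169, so c = 13.
e = c/a = 13/12.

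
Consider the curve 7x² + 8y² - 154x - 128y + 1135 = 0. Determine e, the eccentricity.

e = √2/4

Group the x- and y-terms: 7(x² - 22x) + 8(y² - 16y) = -1135
Complete the square: 7(x - 11)² + 8(y - 8)² = -1135 + 847 + 512 = 224
Dividing both sides by 224: (x - 11)²/32 + (y - 8)²/28 = 1
Ellipse, center (11, 8), major axis horizontal; a² = 32, b² = 28.
c² = a² - b² = 4, so c = 2.
e = c/a = 2/4√2 = √2/4.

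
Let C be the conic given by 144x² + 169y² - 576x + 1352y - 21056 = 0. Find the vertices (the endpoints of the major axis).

Collect terms: 144(x² - 4x) + 169(y² + 8y) = 21056
Complete the square in x and y: 144(x - 2)² + 169(y + 4)² = 21056 + 576 + 2704 = 24336
Divide by 24336: (x - 2)²/169 + (y + 4)²/144 = 1
Ellipse, center (2, -4), major axis horizontal; a² = 169, b² = 144.
a = 13. Vertices at (h ± a, k).

(-11, -4) and (15, -4)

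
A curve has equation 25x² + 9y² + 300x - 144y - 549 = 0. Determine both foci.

(-6, -4) and (-6, 20)

Group: 25(x² + 12x) + 9(y² - 16y) = 549
Complete the square in x and y: 25(x + 6)² + 9(y - 8)² = 549 + 900 + 576 = 2025
Divide through by 2025 to get (x + 6)²/81 + (y - 8)²/225 = 1.
Ellipse, center (-6, 8), major axis vertical; a² = 225, b² = 81.
c² = a² - b² = 225 - 81 = 144, so c = 12.
Foci lie on the vertical axis through the center: (h, k ± c).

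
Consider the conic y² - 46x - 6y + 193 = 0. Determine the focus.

Only y is squared. Complete the square in y: (y - 3)² = 46(x - 4).
Vertex (4, 3); 4p = 46 so p = 23/2. Opens right.
Focus is p units from the vertex along the axis: (h + p, k).

(31/2, 3)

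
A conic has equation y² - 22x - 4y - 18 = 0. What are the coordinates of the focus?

Only y is squared. Complete the square in y: (y - 2)² = 22(x + 1).
Vertex (-1, 2); 4p = 22 so p = 11/2. Opens right.
Focus is p units from the vertex along the axis: (h + p, k).

(9/2, 2)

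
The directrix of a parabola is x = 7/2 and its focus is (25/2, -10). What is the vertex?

(8, -10)

The vertex is the midpoint between the focus and the directrix along the axis of symmetry.
Axis is horizontal (directrix is vertical). Vertex x-coordinate = (25/2 + 7/2)/2 = 8; y-coordinate = -10.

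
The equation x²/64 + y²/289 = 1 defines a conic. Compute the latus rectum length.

128/17

Center (0, 0). The larger denominator 289 sits under the y-term, so the major axis is vertical; a² = 289, b² = 64.
Latus rectum length = 2b²/a = 2·64/17 = 128/17.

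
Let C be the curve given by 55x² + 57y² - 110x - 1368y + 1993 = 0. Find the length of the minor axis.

Group the x- and y-terms: 55(x² - 2x) + 57(y² - 24y) = -1993
Completing the square gives 55(x - 1)² + 57(y - 12)² = -1993 + 55 + 8208 = 6270.
Divide by 6270: (x - 1)²/114 + (y - 12)²/110 = 1
Ellipse, center (1, 12), major axis horizontal; a² = 114, b² = 110.
b² = 110 so b = √110; the minor axis has length 2b = 2√110.

2√110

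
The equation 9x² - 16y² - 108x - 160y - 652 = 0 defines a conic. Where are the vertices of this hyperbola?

(-2, -5) and (14, -5)

Group: 9(x² - 12x) -16(y² + 10y) = 652
Complete the square: 9(x - 6)² -16(y + 5)² = 652 + 324 - 400 = 576
Divide through by 576 to get (x - 6)²/64 - (y + 5)²/36 = 1.
Hyperbola, center (6, -5), transverse axis horizontal; a² = 64, b² = 36.
a = 8. Vertices at (h ± a, k).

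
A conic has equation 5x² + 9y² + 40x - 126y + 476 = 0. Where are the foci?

(-6, 7) and (-2, 7)

5(x² + 8x) + 9(y² - 14y) = -476
5(x + 4)² + 9(y - 7)² = -476 + 80 + 441 = 45
Dividing both sides by 45: (x + 4)²/9 + (y - 7)²/5 = 1
Ellipse, center (-4, 7), major axis horizontal; a² = 9, b² = 5.
c² = a² - b² = 9 - 5 = 4, so c = 2.
Foci lie on the horizontal axis through the center: (h ± c, k).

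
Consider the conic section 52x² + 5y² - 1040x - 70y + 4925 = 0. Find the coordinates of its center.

(10, 7)

Group: 52(x² - 20x) + 5(y² - 14y) = -4925
Complete the square: 52(x - 10)² + 5(y - 7)² = -4925 + 5200 + 245 = 520
Dividing both sides by 520: (x - 10)²/10 + (y - 7)²/104 = 1
Ellipse with center (10, 7).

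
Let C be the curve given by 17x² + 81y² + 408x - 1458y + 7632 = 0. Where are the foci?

Collect terms: 17(x² + 24x) + 81(y² - 18y) = -7632
Complete the square in x and y: 17(x + 12)² + 81(y - 9)² = -7632 + 2448 + 6561 = 1377
Divide through by 1377 to get (x + 12)²/81 + (y - 9)²/17 = 1.
Ellipse, center (-12, 9), major axis horizontal; a² = 81, b² = 17.
c² = a² - b² = 81 - 17 = 64, so c = 8.
Foci lie on the horizontal axis through the center: (h ± c, k).

(-20, 9) and (-4, 9)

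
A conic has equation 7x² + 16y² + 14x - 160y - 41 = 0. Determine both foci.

(-7, 5) and (5, 5)

Rearranging, 7(x² + 2x) + 16(y² - 10y) = 41.
Complete the square: 7(x + 1)² + 16(y - 5)² = 41 + 7 + 400 = 448
Divide through by 448 to get (x + 1)²/64 + (y - 5)²/28 = 1.
Ellipse, center (-1, 5), major axis horizontal; a² = 64, b² = 28.
c² = a² - b² = 64 - 28 = 36, so c = 6.
Foci lie on the horizontal axis through the center: (h ± c, k).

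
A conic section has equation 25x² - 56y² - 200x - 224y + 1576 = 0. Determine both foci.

Group: 25(x² - 8x) -56(y² + 4y) = -1576
Complete the square: 25(x - 4)² -56(y + 2)² = -1576 + 400 - 224 = -1400
Divide by -1400: (y + 2)²/25 - (x - 4)²/56 = 1
Hyperbola, center (4, -2), transverse axis vertical; a² = 25, b² = 56.
c² = a² + b² = 25 + 56 = 81, so c = 9.
Foci lie on the vertical axis through the center: (h, k ± c).

(4, -11) and (4, 7)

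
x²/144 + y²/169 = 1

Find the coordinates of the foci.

Center (0, 0). The larger denominator 169 sits under the y-term, so the major axis is vertical; a² = 169, b² = 144.
c² = a² - b² = 169 - 144 = 25, so c = 5.
Foci lie on the vertical axis through the center: (h, k ± c).

(0, -5) and (0, 5)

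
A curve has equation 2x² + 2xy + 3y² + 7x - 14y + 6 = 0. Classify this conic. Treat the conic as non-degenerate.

ellipse

A = 2, B = 2, C = 3.
Discriminant B² − 4AC = 2² − 4·2·3 = -20.
B² − 4AC < 0 ⇒ ellipse.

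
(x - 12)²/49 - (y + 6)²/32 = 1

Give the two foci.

Center (12, -6). The positive term is the x-term, so the transverse axis is horizontal; a² = 49, b² = 32.
c² = a² + b² = 49 + 32 = 81, so c = 9.
Foci lie on the horizontal axis through the center: (h ± c, k).

(3, -6) and (21, -6)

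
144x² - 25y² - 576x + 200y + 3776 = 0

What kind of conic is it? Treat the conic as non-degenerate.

No xy term. Coefficients of x² and y² are A = 144, C = -25.
A and C have opposite signs ⇒ hyperbola.

hyperbola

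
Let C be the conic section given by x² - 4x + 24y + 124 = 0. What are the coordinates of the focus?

Only x is squared. Complete the square in x: (x - 2)² = -24(y + 5).
Vertex (2, -5); 4p = -24 so p = -6. Opens down.
Focus is p units from the vertex along the axis: (h, k + p).

(2, -11)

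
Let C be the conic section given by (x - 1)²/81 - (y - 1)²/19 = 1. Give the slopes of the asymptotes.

Center (1, 1). The positive term is the x-term, so the transverse axis is horizontal; a² = 81, b² = 19.
For a horizontal hyperbola the asymptotes have slope ±b/a.
Here that is ±√19/9.

√19/9 and -√19/9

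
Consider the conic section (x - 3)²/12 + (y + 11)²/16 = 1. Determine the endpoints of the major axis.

(3, -15) and (3, -7)

Center (3, -11). The larger denominator 16 sits under the y-term, so the major axis is vertical; a² = 16, b² = 12.
a = 4. Vertices at (h, k ± a).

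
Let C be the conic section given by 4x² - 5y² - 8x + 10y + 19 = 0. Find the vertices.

(1, -1) and (1, 3)

Collect terms: 4(x² - 2x) -5(y² - 2y) = -19
4(x - 1)² -5(y - 1)² = -19 + 4 - 5 = -20
Dividing both sides by -20: (y - 1)²/4 - (x - 1)²/5 = 1
Hyperbola, center (1, 1), transverse axis vertical; a² = 4, b² = 5.
a = 2. Vertices at (h, k ± a).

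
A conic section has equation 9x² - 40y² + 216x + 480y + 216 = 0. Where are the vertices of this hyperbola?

Group the x- and y-terms: 9(x² + 24x) -40(y² - 12y) = -216
Complete the square: 9(x + 12)² -40(y - 6)² = -216 + 1296 - 1440 = -360
Divide by -360: (y - 6)²/9 - (x + 12)²/40 = 1
Hyperbola, center (-12, 6), transverse axis vertical; a² = 9, b² = 40.
a = 3. Vertices at (h, k ± a).

(-12, 3) and (-12, 9)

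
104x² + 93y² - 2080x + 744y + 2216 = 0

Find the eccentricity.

e = √286/52

Group: 104(x² - 20x) + 93(y² + 8y) = -2216
104(x - 10)² + 93(y + 4)² = -2216 + 10400 + 1488 = 9672
Divide by 9672: (x - 10)²/93 + (y + 4)²/104 = 1
Ellipse, center (10, -4), major axis vertical; a² = 104, b² = 93.
c² = a² - b² = 11, so c = √11.
e = c/a = √11/2√26 = √286/52.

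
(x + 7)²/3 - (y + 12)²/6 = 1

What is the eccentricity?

e = √3

Center (-7, -12). The positive term is the x-term, so the transverse axis is horizontal; a² = 3, b² = 6.
c² = a² + b² = 9, so c = 3.
e = c/a = 3/√3 = √3.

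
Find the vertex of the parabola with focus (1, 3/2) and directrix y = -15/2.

The vertex is the midpoint between the focus and the directrix along the axis of symmetry.
Axis is vertical (directrix is horizontal). Vertex y-coordinate = (3/2 + (-15/2))/2 = -3; x-coordinate = 1.

(1, -3)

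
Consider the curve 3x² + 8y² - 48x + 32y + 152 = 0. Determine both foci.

(8 - √15, -2) and (8 + √15, -2)

Group: 3(x² - 16x) + 8(y² + 4y) = -152
3(x - 8)² + 8(y + 2)² = -152 + 192 + 32 = 72
Dividing both sides by 72: (x - 8)²/24 + (y + 2)²/9 = 1
Ellipse, center (8, -2), major axis horizontal; a² = 24, b² = 9.
c² = a² - b² = 24 - 9 = 15, so c = √15.
Foci lie on the horizontal axis through the center: (h ± c, k).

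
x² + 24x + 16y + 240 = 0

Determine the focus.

Only x is squared. Complete the square in x: (x + 12)² = -16(y + 6).
Vertex (-12, -6); 4p = -16 so p = -4. Opens down.
Focus is p units from the vertex along the axis: (h, k + p).

(-12, -10)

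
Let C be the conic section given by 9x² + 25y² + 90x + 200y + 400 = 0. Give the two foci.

(-9, -4) and (-1, -4)

Rearranging, 9(x² + 10x) + 25(y² + 8y) = -400.
Complete the square in x and y: 9(x + 5)² + 25(y + 4)² = -400 + 225 + 400 = 225
Divide by 225: (x + 5)²/25 + (y + 4)²/9 = 1
Ellipse, center (-5, -4), major axis horizontal; a² = 25, b² = 9.
c² = a² - b² = 25 - 9 = 16, so c = 4.
Foci lie on the horizontal axis through the center: (h ± c, k).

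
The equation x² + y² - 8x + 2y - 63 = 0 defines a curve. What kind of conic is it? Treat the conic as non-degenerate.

circle

No xy term. Coefficients of x² and y² are A = 1, C = 1.
A = C (same sign) ⇒ circle.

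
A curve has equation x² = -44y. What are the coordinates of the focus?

(0, -11)

Vertex (0, 0); 4p = -44 so p = -11. Opens down.
Focus is p units from the vertex along the axis: (h, k + p).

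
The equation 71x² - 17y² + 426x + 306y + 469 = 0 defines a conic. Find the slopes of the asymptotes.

71(x² + 6x) -17(y² - 18y) = -469
Complete the square in x and y: 71(x + 3)² -17(y - 9)² = -469 + 639 - 1377 = -1207
Divide by -1207: (y - 9)²/71 - (x + 3)²/17 = 1
Hyperbola, center (-3, 9), transverse axis vertical; a² = 71, b² = 17.
For a vertical hyperbola the asymptotes have slope ±a/b.
Here that is ±√71/√17 = ±√1207/17.

√1207/17 and -√1207/17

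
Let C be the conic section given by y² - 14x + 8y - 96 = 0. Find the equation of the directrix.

Only y is squared. Complete the square in y: (y + 4)² = 14(x + 8).
Vertex (-8, -4); 4p = 14 so p = 7/2. Opens right.
Directrix is the vertical line x = h − p = -8 − (7/2) = -23/2.

x = -23/2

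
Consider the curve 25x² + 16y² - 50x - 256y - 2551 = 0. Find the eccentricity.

25(x² - 2x) + 16(y² - 16y) = 2551
Complete the square: 25(x - 1)² + 16(y - 8)² = 2551 + 25 + 1024 = 3600
Divide by 3600: (x - 1)²/144 + (y - 8)²/225 = 1
Ellipse, center (1, 8), major axis vertical; a² = 225, b² = 144.
c² = a² - b² = 81, so c = 9.
e = c/a = 9/15 = 3/5.

e = 3/5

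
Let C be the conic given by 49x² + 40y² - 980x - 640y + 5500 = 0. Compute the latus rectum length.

Rearranging, 49(x² - 20x) + 40(y² - 16y) = -5500.
Complete the square in x and y: 49(x - 10)² + 40(y - 8)² = -5500 + 4900 + 2560 = 1960
Dividing both sides by 1960: (x - 10)²/40 + (y - 8)²/49 = 1
Ellipse, center (10, 8), major axis vertical; a² = 49, b² = 40.
Latus rectum length = 2b²/a = 2·40/7 = 80/7.

80/7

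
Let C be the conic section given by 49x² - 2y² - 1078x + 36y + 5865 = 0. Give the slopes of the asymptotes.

7√2/2 and -7√2/2

Collect terms: 49(x² - 22x) -2(y² - 18y) = -5865
Complete the square in x and y: 49(x - 11)² -2(y - 9)² = -5865 + 5929 - 162 = -98
Dividing both sides by -98: (y - 9)²/49 - (x - 11)²/2 = 1
Hyperbola, center (11, 9), transverse axis vertical; a² = 49, b² = 2.
For a vertical hyperbola the asymptotes have slope ±a/b.
Here that is ±7/√2 = ±7√2/2.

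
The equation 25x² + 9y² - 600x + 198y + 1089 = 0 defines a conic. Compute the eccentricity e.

e = 4/5

Rearranging, 25(x² - 24x) + 9(y² + 22y) = -1089.
Complete the square in x and y: 25(x - 12)² + 9(y + 11)² = -1089 + 3600 + 1089 = 3600
Divide through by 3600 to get (x - 12)²/144 + (y + 11)²/400 = 1.
Ellipse, center (12, -11), major axis vertical; a² = 400, b² = 144.
c² = a² - b² = 256, so c = 16.
e = c/a = 16/20 = 4/5.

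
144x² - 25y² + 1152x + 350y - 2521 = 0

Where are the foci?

Group: 144(x² + 8x) -25(y² - 14y) = 2521
Complete the square in x and y: 144(x + 4)² -25(y - 7)² = 2521 + 2304 - 1225 = 3600
Dividing both sides by 3600: (x + 4)²/25 - (y - 7)²/144 = 1
Hyperbola, center (-4, 7), transverse axis horizontal; a² = 25, b² = 144.
c² = a² + b² = 25 + 144 = 169, so c = 13.
Foci lie on the horizontal axis through the center: (h ± c, k).

(-17, 7) and (9, 7)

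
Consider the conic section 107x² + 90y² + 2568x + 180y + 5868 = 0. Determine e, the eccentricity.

e = √1819/107

Group the x- and y-terms: 107(x² + 24x) + 90(y² + 2y) = -5868
Completing the square gives 107(x + 12)² + 90(y + 1)² = -5868 + 15408 + 90 = 9630.
Divide by 9630: (x + 12)²/90 + (y + 1)²/107 = 1
Ellipse, center (-12, -1), major axis vertical; a² = 107, b² = 90.
c² = a² - b² = 17, so c = √17.
e = c/a = √17/√107 = √1819/107.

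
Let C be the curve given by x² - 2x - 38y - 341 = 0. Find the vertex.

(1, -9)

Only x is squared. Complete the square in x: (x - 1)² = 38(y + 9).
Vertex (1, -9); 4p = 38 so p = 19/2. Opens up.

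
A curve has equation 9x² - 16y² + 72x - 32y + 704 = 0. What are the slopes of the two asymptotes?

Collect terms: 9(x² + 8x) -16(y² + 2y) = -704
Complete the square: 9(x + 4)² -16(y + 1)² = -704 + 144 - 16 = -576
Dividing both sides by -576: (y + 1)²/36 - (x + 4)²/64 = 1
Hyperbola, center (-4, -1), transverse axis vertical; a² = 36, b² = 64.
For a vertical hyperbola the asymptotes have slope ±a/b.
Here that is ±6/8 = ±3/4.

3/4 and -3/4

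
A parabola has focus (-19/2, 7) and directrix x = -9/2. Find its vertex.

The vertex is the midpoint between the focus and the directrix along the axis of symmetry.
Axis is horizontal (directrix is vertical). Vertex x-coordinate = (-19/2 + (-9/2))/2 = -7; y-coordinate = 7.

(-7, 7)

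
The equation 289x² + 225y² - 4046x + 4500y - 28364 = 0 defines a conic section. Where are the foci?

Group the x- and y-terms: 289(x² - 14x) + 225(y² + 20y) = 28364
Complete the square: 289(x - 7)² + 225(y + 10)² = 28364 + 14161 + 22500 = 65025
Dividing both sides by 65025: (x - 7)²/225 + (y + 10)²/289 = 1
Ellipse, center (7, -10), major axis vertical; a² = 289, b² = 225.
c² = a² - b² = 289 - 225 = 64, so c = 8.
Foci lie on the vertical axis through the center: (h, k ± c).

(7, -18) and (7, -2)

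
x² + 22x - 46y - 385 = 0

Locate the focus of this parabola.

(-11, 1/2)

Only x is squared. Complete the square in x: (x + 11)² = 46(y + 11).
Vertex (-11, -11); 4p = 46 so p = 23/2. Opens up.
Focus is p units from the vertex along the axis: (h, k + p).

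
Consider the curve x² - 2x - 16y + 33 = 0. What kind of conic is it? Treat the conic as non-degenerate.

No xy term. Coefficients of x² and y² are A = 1, C = 0.
Exactly one squared variable ⇒ parabola.

parabola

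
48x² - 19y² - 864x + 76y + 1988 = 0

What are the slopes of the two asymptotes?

4√57/19 and -4√57/19

Rearranging, 48(x² - 18x) -19(y² - 4y) = -1988.
Complete the square: 48(x - 9)² -19(y - 2)² = -1988 + 3888 - 76 = 1824
Divide by 1824: (x - 9)²/38 - (y - 2)²/96 = 1
Hyperbola, center (9, 2), transverse axis horizontal; a² = 38, b² = 96.
For a horizontal hyperbola the asymptotes have slope ±b/a.
Here that is ±4√6/√38 = ±4√57/19.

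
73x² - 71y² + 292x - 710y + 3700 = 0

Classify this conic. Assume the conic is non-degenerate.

No xy term. Coefficients of x² and y² are A = 73, C = -71.
A and C have opposite signs ⇒ hyperbola.

hyperbola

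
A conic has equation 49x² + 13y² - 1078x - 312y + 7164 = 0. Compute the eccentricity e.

Group the x- and y-terms: 49(x² - 22x) + 13(y² - 24y) = -7164
Completing the square gives 49(x - 11)² + 13(y - 12)² = -7164 + 5929 + 1872 = 637.
Divide through by 637 to get (x - 11)²/13 + (y - 12)²/49 = 1.
Ellipse, center (11, 12), major axis vertical; a² = 49, b² = 13.
c² = a² - b² = 36, so c = 6.
e = c/a = 6/7.

e = 6/7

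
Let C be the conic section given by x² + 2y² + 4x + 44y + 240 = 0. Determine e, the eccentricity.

Group the x- and y-terms: (x² + 4x) + 2(y² + 22y) = -240
Completing the square gives (x + 2)² + 2(y + 11)² = -240 + 4 + 242 = 6.
Divide by 6: (x + 2)²/6 + (y + 11)²/3 = 1
Ellipse, center (-2, -11), major axis horizontal; a² = 6, b² = 3.
c² = a² - b² = 3, so c = √3.
e = c/a = √3/√6 = √2/2.

e = √2/2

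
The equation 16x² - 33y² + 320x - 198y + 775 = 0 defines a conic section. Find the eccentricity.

e = 7√33/33

Group the x- and y-terms: 16(x² + 20x) -33(y² + 6y) = -775
Complete the square: 16(x + 10)² -33(y + 3)² = -775 + 1600 - 297 = 528
Divide by 528: (x + 10)²/33 - (y + 3)²/16 = 1
Hyperbola, center (-10, -3), transverse axis horizontal; a² = 33, b² = 16.
c² = a² + b² = 49, so c = 7.
e = c/a = 7/√33 = 7√33/33.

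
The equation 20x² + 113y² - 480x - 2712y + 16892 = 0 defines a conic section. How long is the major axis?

2√113

Group: 20(x² - 24x) + 113(y² - 24y) = -16892
Complete the square in x and y: 20(x - 12)² + 113(y - 12)² = -16892 + 2880 + 16272 = 2260
Divide by 2260: (x - 12)²/113 + (y - 12)²/20 = 1
Ellipse, center (12, 12), major axis horizontal; a² = 113, b² = 20.
a² = 113 so a = √113; the major axis has length 2a = 2√113.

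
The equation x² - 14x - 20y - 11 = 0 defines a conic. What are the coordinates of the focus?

Only x is squared. Complete the square in x: (x - 7)² = 20(y + 3).
Vertex (7, -3); 4p = 20 so p = 5. Opens up.
Focus is p units from the vertex along the axis: (h, k + p).

(7, 2)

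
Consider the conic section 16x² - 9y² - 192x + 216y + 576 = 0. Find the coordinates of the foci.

Rearranging, 16(x² - 12x) -9(y² - 24y) = -576.
Complete the square in x and y: 16(x - 6)² -9(y - 12)² = -576 + 576 - 1296 = -1296
Divide by -1296: (y - 12)²/144 - (x - 6)²/81 = 1
Hyperbola, center (6, 12), transverse axis vertical; a² = 144, b² = 81.
c² = a² + b² = 144 + 81 = 225, so c = 15.
Foci lie on the vertical axis through the center: (h, k ± c).

(6, -3) and (6, 27)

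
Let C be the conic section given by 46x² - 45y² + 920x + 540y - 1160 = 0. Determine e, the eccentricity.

46(x² + 20x) -45(y² - 12y) = 1160
Complete the square in x and y: 46(x + 10)² -45(y - 6)² = 1160 + 4600 - 1620 = 4140
Divide through by 4140 to get (x + 10)²/90 - (y - 6)²/92 = 1.
Hyperbola, center (-10, 6), transverse axis horizontal; a² = 90, b² = 92.
c² = a² + b² = 182, so c = √182.
e = c/a = √182/3√10 = √455/15.

e = √455/15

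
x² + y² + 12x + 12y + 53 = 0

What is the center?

(x² + 12x) + (y² + 12y) = -53
Complete the square: (x + 6)² + (y + 6)² = -53 + 36 + 36 = 19
So (x + 6)² + (y + 6)² = 19.
Circle centered at (-6, -6) with r² = 19.

(-6, -6)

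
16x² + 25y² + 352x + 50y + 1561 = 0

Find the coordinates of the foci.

(-14, -1) and (-8, -1)

Group the x- and y-terms: 16(x² + 22x) + 25(y² + 2y) = -1561
Completing the square gives 16(x + 11)² + 25(y + 1)² = -1561 + 1936 + 25 = 400.
Divide by 400: (x + 11)²/25 + (y + 1)²/16 = 1
Ellipse, center (-11, -1), major axis horizontal; a² = 25, b² = 16.
c² = a² - b² = 25 - 16 = 9, so c = 3.
Foci lie on the horizontal axis through the center: (h ± c, k).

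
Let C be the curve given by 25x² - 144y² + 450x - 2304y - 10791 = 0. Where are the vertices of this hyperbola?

(-21, -8) and (3, -8)

Rearranging, 25(x² + 18x) -144(y² + 16y) = 10791.
Complete the square in x and y: 25(x + 9)² -144(y + 8)² = 10791 + 2025 - 9216 = 3600
Dividing both sides by 3600: (x + 9)²/144 - (y + 8)²/25 = 1
Hyperbola, center (-9, -8), transverse axis horizontal; a² = 144, b² = 25.
a = 12. Vertices at (h ± a, k).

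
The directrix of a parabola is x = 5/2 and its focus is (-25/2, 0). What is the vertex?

(-5, 0)

The vertex is the midpoint between the focus and the directrix along the axis of symmetry.
Axis is horizontal (directrix is vertical). Vertex x-coordinate = (-25/2 + 5/2)/2 = -5; y-coordinate = 0.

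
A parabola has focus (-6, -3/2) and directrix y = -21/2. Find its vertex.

The vertex is the midpoint between the focus and the directrix along the axis of symmetry.
Axis is vertical (directrix is horizontal). Vertex y-coordinate = (-3/2 + (-21/2))/2 = -6; x-coordinate = -6.

(-6, -6)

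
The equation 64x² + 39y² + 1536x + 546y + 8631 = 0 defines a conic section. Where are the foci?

Rearranging, 64(x² + 24x) + 39(y² + 14y) = -8631.
Complete the square: 64(x + 12)² + 39(y + 7)² = -8631 + 9216 + 1911 = 2496
Dividing both sides by 2496: (x + 12)²/39 + (y + 7)²/64 = 1
Ellipse, center (-12, -7), major axis vertical; a² = 64, b² = 39.
c² = a² - b² = 64 - 39 = 25, so c = 5.
Foci lie on the vertical axis through the center: (h, k ± c).

(-12, -12) and (-12, -2)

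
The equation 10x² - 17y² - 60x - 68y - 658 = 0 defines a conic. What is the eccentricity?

Group the x- and y-terms: 10(x² - 6x) -17(y² + 4y) = 658
10(x - 3)² -17(y + 2)² = 658 + 90 - 68 = 680
Dividing both sides by 680: (x - 3)²/68 - (y + 2)²/40 = 1
Hyperbola, center (3, -2), transverse axis horizontal; a² = 68, b² = 40.
c² = a² + b² = 108, so c = 6√3.
e = c/a = 6√3/2√17 = 3√51/17.

e = 3√51/17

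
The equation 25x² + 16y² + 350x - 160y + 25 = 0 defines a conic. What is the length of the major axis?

Group: 25(x² + 14x) + 16(y² - 10y) = -25
25(x + 7)² + 16(y - 5)² = -25 + 1225 + 400 = 1600
Divide by 1600: (x + 7)²/64 + (y - 5)²/100 = 1
Ellipse, center (-7, 5), major axis vertical; a² = 100, b² = 64.
a² = 100 so a = 10; the major axis has length 2a = 20.

20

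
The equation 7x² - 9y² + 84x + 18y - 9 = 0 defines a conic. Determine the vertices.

(-12, 1) and (0, 1)

Collect terms: 7(x² + 12x) -9(y² - 2y) = 9
Complete the square in x and y: 7(x + 6)² -9(y - 1)² = 9 + 252 - 9 = 252
Divide through by 252 to get (x + 6)²/36 - (y - 1)²/28 = 1.
Hyperbola, center (-6, 1), transverse axis horizontal; a² = 36, b² = 28.
a = 6. Vertices at (h ± a, k).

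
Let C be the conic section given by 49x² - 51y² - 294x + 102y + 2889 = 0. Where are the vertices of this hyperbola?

(3, -6) and (3, 8)

Group: 49(x² - 6x) -51(y² - 2y) = -2889
49(x - 3)² -51(y - 1)² = -2889 + 441 - 51 = -2499
Divide through by -2499 to get (y - 1)²/49 - (x - 3)²/51 = 1.
Hyperbola, center (3, 1), transverse axis vertical; a² = 49, b² = 51.
a = 7. Vertices at (h, k ± a).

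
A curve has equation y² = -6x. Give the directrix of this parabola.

x = 3/2

Vertex (0, 0); 4p = -6 so p = -3/2. Opens left.
Directrix is the vertical line x = h − p = 0 − (-3/2) = 3/2.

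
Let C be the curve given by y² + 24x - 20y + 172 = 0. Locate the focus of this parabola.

Only y is squared. Complete the square in y: (y - 10)² = -24(x + 3).
Vertex (-3, 10); 4p = -24 so p = -6. Opens left.
Focus is p units from the vertex along the axis: (h + p, k).

(-9, 10)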